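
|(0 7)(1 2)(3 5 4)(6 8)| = 6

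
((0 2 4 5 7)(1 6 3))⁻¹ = (0 7 5 4 2)(1 3 6)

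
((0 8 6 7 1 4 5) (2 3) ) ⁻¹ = (0 5 4 1 7 6 8) (2 3) 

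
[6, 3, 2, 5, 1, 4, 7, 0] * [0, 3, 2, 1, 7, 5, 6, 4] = [6, 1, 2, 5, 3, 7, 4, 0]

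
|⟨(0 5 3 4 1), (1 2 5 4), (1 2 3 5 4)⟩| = 720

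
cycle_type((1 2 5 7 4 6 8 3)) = 8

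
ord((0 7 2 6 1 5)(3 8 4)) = 6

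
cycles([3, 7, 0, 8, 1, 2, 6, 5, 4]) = (0 3 8 4 1 7 5 2)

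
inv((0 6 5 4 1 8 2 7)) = (0 7 2 8 1 4 5 6)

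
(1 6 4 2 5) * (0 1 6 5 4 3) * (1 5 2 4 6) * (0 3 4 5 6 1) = (0 6 4 5)(1 2)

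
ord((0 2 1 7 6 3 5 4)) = 8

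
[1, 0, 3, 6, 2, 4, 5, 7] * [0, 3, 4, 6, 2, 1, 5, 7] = [3, 0, 6, 5, 4, 2, 1, 7]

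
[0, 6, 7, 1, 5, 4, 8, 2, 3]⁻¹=[0, 3, 7, 8, 5, 4, 1, 2, 6]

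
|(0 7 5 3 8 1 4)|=7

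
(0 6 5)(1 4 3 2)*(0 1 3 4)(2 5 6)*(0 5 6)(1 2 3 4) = (0 3 6)(1 5 2 4)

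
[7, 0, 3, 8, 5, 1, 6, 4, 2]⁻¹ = [1, 5, 8, 2, 7, 4, 6, 0, 3]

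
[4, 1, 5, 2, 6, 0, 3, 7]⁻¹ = [5, 1, 3, 6, 0, 2, 4, 7]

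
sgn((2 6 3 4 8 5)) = -1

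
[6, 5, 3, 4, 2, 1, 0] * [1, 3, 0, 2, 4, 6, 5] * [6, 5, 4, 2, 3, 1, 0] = [1, 0, 4, 3, 6, 2, 5]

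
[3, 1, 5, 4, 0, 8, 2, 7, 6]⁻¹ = [4, 1, 6, 0, 3, 2, 8, 7, 5]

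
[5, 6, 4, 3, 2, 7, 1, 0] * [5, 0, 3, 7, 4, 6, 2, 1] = [6, 2, 4, 7, 3, 1, 0, 5]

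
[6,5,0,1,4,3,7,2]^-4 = [0,3,2,5,4,1,6,7]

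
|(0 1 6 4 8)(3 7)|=10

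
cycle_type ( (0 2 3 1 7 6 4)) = 7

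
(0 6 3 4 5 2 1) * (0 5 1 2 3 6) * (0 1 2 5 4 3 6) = (0 1 4 2 5 6)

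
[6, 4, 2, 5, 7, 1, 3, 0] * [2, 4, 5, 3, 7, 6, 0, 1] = [0, 7, 5, 6, 1, 4, 3, 2]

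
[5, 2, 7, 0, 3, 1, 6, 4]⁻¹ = [3, 5, 1, 4, 7, 0, 6, 2]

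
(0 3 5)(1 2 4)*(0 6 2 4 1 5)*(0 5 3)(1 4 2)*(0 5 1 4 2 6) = (0 5)(1 6 4 3)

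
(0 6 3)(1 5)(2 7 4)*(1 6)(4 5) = (0 1 4 2 7 5 6 3)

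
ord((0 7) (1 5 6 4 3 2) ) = 6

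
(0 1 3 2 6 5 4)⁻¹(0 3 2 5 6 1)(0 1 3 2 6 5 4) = (1 2 6 4 5 3)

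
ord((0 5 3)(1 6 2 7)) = 12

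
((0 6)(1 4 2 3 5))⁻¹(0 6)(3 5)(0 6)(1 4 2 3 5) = (0 6)(1 5)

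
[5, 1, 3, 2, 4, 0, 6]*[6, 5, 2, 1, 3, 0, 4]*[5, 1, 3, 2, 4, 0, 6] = [5, 0, 1, 3, 2, 6, 4]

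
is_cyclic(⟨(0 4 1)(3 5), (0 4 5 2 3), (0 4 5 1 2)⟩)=no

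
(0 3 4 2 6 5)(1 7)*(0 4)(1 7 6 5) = (0 3)(1 6)(2 5 4)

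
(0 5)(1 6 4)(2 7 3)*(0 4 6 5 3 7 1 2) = (0 3)(1 5 4 2)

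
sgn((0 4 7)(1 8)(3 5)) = 1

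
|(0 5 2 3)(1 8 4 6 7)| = 20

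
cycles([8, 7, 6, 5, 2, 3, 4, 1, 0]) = (0 8)(1 7)(2 6 4)(3 5)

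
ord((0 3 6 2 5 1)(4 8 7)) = 6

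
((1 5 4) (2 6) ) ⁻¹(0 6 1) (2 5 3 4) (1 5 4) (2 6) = (0 2 5) (1 6 4 3) 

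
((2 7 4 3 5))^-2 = (2 3 7 5 4)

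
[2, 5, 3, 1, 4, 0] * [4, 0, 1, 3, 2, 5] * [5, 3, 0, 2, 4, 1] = [3, 1, 2, 5, 0, 4]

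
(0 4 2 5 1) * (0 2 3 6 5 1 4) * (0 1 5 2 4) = (0 1 4 3 6 2 5)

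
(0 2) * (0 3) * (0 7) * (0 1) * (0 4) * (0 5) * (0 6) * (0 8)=(0 2 3 7 1 4 5 6 8)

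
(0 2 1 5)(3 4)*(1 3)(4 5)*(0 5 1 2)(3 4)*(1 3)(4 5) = (2 5 4)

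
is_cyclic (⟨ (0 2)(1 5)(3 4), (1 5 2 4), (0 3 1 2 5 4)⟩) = no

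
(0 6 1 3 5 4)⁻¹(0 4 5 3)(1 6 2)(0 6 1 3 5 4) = (0 4 5 6)(1 2 3)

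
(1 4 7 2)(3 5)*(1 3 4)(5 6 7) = (2 3 6 7)(4 5)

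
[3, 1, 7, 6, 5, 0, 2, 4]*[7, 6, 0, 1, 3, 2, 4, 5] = [1, 6, 5, 4, 2, 7, 0, 3]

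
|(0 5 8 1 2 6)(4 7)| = 6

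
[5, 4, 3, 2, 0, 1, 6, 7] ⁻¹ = [4, 5, 3, 2, 1, 0, 6, 7] 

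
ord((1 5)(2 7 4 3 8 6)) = 6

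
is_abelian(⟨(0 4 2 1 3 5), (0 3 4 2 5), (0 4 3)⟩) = no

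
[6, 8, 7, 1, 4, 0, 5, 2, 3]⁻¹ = [5, 3, 7, 8, 4, 6, 0, 2, 1]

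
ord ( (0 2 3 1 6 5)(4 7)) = 6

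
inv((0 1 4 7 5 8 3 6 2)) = (0 2 6 3 8 5 7 4 1)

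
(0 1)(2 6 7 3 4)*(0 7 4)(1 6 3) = (0 6 4 2 3)(1 7)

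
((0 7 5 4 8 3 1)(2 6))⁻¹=(0 1 3 8 4 5 7)(2 6)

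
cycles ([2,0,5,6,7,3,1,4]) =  (0 2 5 3 6 1)(4 7)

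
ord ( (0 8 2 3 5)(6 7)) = 10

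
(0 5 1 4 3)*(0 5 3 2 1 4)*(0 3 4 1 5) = (0 4 2 5 1 3)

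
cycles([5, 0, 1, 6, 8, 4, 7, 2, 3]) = (0 5 4 8 3 6 7 2 1)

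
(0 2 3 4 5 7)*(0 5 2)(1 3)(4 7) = (1 3 7 5 4 2)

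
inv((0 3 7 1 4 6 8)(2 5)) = (0 8 6 4 1 7 3)(2 5)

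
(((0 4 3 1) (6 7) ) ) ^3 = (0 1 3 4) (6 7) 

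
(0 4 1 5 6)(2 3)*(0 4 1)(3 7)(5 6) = (0 1 6 4)(2 7 3)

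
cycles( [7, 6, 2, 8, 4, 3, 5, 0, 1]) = (0 7)(1 6 5 3 8)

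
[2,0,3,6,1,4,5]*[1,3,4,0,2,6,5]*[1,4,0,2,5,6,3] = [5,4,1,6,2,0,3]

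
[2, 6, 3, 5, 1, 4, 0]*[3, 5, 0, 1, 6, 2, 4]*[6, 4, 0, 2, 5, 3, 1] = [6, 5, 4, 0, 3, 1, 2]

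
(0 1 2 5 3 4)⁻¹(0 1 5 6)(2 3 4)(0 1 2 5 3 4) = (0 5 4)(1 2 3 6)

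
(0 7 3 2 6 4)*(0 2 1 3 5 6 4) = (0 7 5 6)(1 3)(2 4)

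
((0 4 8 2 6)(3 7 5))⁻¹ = (0 6 2 8 4)(3 5 7)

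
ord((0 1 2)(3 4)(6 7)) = 6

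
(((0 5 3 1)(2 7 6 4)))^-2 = (0 3)(1 5)(2 6)(4 7)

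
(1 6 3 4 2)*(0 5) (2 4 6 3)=(0 5) (1 3 6 2) 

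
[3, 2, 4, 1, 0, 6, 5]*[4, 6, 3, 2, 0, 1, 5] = [2, 3, 0, 6, 4, 5, 1]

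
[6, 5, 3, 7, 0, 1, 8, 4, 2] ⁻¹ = [4, 5, 8, 2, 7, 1, 0, 3, 6] 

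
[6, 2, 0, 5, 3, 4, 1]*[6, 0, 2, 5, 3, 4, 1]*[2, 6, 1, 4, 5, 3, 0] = [6, 1, 0, 5, 3, 4, 2]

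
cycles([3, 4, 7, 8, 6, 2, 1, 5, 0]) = (0 3 8)(1 4 6)(2 7 5)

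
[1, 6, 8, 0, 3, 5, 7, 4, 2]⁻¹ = [3, 0, 8, 4, 7, 5, 1, 6, 2]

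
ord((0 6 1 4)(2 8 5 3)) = 4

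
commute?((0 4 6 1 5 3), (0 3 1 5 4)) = no:(0 4 6 1 5 3)*(0 3 1 5 4) = (1 4 6 5), (0 3 1 5 4)*(0 4 6 1 5 3) = (1 3 5 6)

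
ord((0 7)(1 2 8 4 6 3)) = 6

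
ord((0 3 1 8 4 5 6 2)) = 8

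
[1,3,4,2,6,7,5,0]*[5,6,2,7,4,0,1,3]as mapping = [0→6,1→7,2→4,3→2,4→1,5→3,6→0,7→5]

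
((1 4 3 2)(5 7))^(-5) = (1 2 3 4)(5 7)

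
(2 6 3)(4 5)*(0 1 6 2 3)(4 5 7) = (0 1 6)(4 7)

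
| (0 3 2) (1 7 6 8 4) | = 15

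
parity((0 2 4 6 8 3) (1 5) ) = even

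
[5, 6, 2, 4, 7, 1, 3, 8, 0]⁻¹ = [8, 5, 2, 6, 3, 0, 1, 4, 7]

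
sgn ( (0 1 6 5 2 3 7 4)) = -1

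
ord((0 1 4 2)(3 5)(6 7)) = 4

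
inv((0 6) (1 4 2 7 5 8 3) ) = (0 6) (1 3 8 5 7 2 4) 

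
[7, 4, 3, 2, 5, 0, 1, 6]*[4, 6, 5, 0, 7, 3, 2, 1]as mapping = [0→1, 1→7, 2→0, 3→5, 4→3, 5→4, 6→6, 7→2]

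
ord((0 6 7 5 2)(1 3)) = 10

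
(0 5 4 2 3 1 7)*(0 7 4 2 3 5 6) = (0 6)(1 4 3)(2 5)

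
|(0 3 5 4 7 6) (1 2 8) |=6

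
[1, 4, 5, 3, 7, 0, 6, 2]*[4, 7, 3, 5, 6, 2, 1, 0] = [7, 6, 2, 5, 0, 4, 1, 3]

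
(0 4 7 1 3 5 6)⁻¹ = (0 6 5 3 1 7 4)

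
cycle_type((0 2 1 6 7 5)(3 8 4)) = 3.6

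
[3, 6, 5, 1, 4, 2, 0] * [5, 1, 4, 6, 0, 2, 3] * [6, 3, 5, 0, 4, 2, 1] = [1, 0, 5, 3, 6, 4, 2]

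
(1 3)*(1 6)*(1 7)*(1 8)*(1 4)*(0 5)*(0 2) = (0 5 2)(1 3 6 7 8 4)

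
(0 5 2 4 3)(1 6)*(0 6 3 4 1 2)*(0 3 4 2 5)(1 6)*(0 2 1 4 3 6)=(0 2)(1 3 4)(5 6)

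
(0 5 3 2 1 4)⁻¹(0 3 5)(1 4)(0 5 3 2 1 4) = (0 4)(2 3 5)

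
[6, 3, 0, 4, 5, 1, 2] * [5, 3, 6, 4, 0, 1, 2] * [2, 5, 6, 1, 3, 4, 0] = [6, 3, 4, 2, 5, 1, 0]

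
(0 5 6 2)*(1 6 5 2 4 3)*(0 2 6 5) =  (0 6 4 3 1 5) 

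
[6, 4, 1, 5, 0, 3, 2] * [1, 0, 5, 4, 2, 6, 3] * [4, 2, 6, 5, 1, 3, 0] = [5, 6, 4, 0, 2, 1, 3]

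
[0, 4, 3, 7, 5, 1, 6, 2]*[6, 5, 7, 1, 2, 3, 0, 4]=[6, 2, 1, 4, 3, 5, 0, 7]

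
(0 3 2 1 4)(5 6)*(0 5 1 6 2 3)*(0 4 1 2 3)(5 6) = (0 4 6 2 5 3)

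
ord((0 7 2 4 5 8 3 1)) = 8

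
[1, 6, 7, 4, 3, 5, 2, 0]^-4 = [1, 6, 7, 3, 4, 5, 2, 0]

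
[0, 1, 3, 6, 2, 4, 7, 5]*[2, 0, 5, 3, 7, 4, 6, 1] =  [2, 0, 3, 6, 5, 7, 1, 4]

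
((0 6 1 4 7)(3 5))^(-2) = (0 4 6 7 1)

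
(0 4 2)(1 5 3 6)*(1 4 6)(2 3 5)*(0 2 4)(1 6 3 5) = (0 3 6)(1 4 5)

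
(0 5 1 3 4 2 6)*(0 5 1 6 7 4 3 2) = (0 1 2 7 4)(5 6)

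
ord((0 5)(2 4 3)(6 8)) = 6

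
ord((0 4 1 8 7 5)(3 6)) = 6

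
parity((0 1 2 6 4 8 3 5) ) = odd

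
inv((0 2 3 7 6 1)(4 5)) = (0 1 6 7 3 2)(4 5)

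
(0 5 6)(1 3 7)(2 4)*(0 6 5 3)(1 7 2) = (0 3 2 4 1)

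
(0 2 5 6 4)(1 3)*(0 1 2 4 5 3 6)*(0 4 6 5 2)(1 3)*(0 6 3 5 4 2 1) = (0 3 6 1 4 5 2)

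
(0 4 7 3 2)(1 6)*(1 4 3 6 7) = (0 3 2)(1 7 6 4)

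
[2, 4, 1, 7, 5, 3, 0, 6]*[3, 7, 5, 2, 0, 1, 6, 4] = [5, 0, 7, 4, 1, 2, 3, 6]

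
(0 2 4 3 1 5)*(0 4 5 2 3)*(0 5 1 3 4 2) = (0 4 5 2 1)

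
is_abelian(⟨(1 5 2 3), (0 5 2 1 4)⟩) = no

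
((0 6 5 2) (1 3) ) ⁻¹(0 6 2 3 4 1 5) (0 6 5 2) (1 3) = (0 1 4 3 2 6 5) 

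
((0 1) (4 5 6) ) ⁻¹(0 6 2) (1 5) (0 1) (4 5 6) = (0 6) (1 4 2) 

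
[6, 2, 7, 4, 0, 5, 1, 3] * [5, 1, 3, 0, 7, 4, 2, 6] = [2, 3, 6, 7, 5, 4, 1, 0]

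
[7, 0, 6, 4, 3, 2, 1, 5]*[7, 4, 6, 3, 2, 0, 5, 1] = [1, 7, 5, 2, 3, 6, 4, 0]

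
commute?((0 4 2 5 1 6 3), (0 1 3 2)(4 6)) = no:(0 4 2 5 1 6 3)*(0 1 3 2)(4 6) = (0 6 2 5 3 1 4), (0 1 3 2)(4 6)*(0 4 2 5 1 6 3) = (0 6 2 4 3 5 1)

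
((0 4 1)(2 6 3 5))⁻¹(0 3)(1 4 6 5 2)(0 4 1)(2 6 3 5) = (0 1 3 2 6)(4 5)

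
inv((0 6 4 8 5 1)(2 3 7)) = (0 1 5 8 4 6)(2 7 3)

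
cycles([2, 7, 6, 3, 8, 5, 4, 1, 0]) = (0 2 6 4 8)(1 7)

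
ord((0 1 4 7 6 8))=6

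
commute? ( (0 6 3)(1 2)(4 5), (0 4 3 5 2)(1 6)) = no: (0 6 3)(1 2)(4 5)*(0 4 3 5 2)(1 6) = (0 1)(2 6 5 3 4), (0 4 3 5 2)(1 6)*(0 6 3)(1 2)(4 5) = (0 5 1 3 4)(2 6)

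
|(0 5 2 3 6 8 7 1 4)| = 9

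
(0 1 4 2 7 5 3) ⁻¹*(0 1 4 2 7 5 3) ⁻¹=(0 5 2 1 3 7 4) 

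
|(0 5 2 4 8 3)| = 6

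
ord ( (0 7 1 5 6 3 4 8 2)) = 9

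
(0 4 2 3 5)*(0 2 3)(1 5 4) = (0 1 5 2)(3 4)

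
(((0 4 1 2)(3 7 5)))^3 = (0 2 1 4)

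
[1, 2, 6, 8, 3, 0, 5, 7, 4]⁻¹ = [5, 0, 1, 4, 8, 6, 2, 7, 3]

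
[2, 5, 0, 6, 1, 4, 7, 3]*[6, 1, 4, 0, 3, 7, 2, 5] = [4, 7, 6, 2, 1, 3, 5, 0]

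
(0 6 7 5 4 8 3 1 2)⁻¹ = (0 2 1 3 8 4 5 7 6)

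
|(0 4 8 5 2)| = 5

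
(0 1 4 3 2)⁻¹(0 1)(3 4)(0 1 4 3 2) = (1 4)(2 3)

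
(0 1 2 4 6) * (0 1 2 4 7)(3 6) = (0 2 7)(1 4 3 6)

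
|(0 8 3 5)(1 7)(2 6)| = 4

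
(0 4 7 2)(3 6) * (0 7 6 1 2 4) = (1 2 7 4 6 3)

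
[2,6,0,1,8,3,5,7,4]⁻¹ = [2,3,0,5,8,6,1,7,4]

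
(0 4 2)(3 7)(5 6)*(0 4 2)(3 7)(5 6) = (0 2 4)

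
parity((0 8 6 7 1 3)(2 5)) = even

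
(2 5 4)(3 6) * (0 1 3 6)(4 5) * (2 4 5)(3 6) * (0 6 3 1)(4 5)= (1 3 6)(2 4 5)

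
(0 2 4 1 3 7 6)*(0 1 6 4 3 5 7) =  (0 2 3)(1 5 7 4 6)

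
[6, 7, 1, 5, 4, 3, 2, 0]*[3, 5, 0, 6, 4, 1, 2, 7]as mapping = [0→2, 1→7, 2→5, 3→1, 4→4, 5→6, 6→0, 7→3]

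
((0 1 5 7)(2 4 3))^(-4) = (2 3 4)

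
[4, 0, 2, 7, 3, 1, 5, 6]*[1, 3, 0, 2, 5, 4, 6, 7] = [5, 1, 0, 7, 2, 3, 4, 6]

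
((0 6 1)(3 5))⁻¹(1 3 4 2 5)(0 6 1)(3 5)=(0 5 4 2 3)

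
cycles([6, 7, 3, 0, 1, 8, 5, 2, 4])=(0 6 5 8 4 1 7 2 3)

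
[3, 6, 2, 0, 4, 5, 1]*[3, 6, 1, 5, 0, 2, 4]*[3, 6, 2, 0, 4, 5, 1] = [5, 4, 6, 0, 3, 2, 1]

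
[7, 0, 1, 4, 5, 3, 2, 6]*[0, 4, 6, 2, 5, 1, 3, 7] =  [7, 0, 4, 5, 1, 2, 6, 3]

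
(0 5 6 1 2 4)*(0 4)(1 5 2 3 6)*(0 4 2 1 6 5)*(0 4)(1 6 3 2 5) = (0 6 4 5 3 1 2)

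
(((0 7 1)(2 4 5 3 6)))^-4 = (0 1 7)(2 4 5 3 6)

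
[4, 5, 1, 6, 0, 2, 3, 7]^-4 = [0, 2, 5, 3, 4, 1, 6, 7]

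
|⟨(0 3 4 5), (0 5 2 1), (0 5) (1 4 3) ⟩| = 720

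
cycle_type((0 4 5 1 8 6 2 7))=8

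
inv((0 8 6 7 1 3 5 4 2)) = (0 2 4 5 3 1 7 6 8)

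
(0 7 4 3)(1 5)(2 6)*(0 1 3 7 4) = (0 4 7)(1 5 3)(2 6)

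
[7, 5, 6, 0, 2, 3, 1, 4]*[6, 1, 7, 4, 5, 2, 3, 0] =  [0, 2, 3, 6, 7, 4, 1, 5]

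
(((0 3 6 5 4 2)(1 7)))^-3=(0 5)(1 7)(2 6)(3 4)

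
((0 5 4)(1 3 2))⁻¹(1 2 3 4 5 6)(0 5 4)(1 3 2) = (0 4 6 3 1 2)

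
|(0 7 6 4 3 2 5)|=7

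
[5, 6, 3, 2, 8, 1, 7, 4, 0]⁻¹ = [8, 5, 3, 2, 7, 0, 1, 6, 4]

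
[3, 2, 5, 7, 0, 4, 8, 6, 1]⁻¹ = [4, 8, 1, 0, 5, 2, 7, 3, 6]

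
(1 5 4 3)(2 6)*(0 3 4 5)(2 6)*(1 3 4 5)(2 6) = (0 4 5 1)(2 6)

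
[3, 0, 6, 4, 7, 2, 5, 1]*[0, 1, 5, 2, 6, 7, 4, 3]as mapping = [0→2, 1→0, 2→4, 3→6, 4→3, 5→5, 6→7, 7→1]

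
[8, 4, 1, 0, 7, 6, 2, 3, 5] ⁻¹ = [3, 2, 6, 7, 1, 8, 5, 4, 0] 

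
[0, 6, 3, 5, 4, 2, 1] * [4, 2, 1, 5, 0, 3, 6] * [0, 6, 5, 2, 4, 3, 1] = [4, 1, 3, 2, 0, 6, 5]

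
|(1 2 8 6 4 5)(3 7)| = 6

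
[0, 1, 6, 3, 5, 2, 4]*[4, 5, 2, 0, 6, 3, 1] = [4, 5, 1, 0, 3, 2, 6]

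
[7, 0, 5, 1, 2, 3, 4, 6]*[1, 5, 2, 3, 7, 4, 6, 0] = [0, 1, 4, 5, 2, 3, 7, 6]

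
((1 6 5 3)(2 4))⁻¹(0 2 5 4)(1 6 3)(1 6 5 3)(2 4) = (0 4 3 2)(1 6 5)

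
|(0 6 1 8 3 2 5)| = 7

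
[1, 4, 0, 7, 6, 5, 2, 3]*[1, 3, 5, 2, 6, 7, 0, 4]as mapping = [0→3, 1→6, 2→1, 3→4, 4→0, 5→7, 6→5, 7→2]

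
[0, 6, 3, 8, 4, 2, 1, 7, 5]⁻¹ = [0, 6, 5, 2, 4, 8, 1, 7, 3]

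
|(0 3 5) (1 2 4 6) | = 12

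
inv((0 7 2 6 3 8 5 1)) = (0 1 5 8 3 6 2 7)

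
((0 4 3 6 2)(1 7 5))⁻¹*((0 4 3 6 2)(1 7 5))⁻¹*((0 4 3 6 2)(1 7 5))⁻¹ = (0 3 2 4 6)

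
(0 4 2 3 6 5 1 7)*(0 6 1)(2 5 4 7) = (0 7 6 4 5)(1 2 3)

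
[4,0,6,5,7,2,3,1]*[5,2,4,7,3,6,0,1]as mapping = [0→3,1→5,2→0,3→6,4→1,5→4,6→7,7→2]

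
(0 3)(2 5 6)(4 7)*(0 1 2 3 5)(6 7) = (0 5 7 4 6 3 1 2)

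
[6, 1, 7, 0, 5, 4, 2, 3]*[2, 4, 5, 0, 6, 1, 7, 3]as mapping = [0→7, 1→4, 2→3, 3→2, 4→1, 5→6, 6→5, 7→0]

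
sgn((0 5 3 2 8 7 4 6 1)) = 1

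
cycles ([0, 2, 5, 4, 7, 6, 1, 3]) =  (1 2 5 6)(3 4 7)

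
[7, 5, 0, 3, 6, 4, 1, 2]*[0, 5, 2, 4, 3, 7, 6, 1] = [1, 7, 0, 4, 6, 3, 5, 2]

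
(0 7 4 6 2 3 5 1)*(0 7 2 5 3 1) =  (0 2 1 7 4 6 5)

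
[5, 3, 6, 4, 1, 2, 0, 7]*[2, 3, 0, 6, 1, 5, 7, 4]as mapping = [0→5, 1→6, 2→7, 3→1, 4→3, 5→0, 6→2, 7→4]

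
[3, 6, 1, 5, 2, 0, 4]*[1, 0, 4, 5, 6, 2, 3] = [5, 3, 0, 2, 4, 1, 6]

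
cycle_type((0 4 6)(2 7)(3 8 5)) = 2.3^2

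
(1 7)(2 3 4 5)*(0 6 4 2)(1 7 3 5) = (0 6 4 1 3 2 5)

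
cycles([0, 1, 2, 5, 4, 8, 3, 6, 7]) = (3 5 8 7 6)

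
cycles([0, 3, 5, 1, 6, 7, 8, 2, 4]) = (1 3) (2 5 7) (4 6 8) 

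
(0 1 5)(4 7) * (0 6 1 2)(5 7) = (0 2)(1 7 4 5 6)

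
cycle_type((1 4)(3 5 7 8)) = 2.4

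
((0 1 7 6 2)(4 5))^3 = (0 6 1 2 7)(4 5)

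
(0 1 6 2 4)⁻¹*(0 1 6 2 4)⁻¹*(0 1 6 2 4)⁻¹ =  (0 6 4 1 2)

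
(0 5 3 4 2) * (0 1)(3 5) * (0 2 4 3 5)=(0 5)(1 2)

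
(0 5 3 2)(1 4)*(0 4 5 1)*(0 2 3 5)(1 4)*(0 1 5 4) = (2 5 4)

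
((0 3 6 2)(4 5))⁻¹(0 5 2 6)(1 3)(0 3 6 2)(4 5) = (0 2 3 4)(1 6)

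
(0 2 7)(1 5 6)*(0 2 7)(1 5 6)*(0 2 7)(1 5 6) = ()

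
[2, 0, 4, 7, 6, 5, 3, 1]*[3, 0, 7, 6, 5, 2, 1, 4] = [7, 3, 5, 4, 1, 2, 6, 0]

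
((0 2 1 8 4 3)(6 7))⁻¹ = (0 3 4 8 1 2)(6 7)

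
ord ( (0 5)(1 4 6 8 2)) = 10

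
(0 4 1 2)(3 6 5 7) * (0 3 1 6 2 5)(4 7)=(0 7 1 5 4 6)(2 3)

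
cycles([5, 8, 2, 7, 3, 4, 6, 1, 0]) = (0 5 4 3 7 1 8) 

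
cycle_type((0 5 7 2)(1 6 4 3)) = 4^2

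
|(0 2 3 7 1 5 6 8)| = 8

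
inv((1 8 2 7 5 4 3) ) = (1 3 4 5 7 2 8) 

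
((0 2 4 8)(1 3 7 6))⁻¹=(0 8 4 2)(1 6 7 3)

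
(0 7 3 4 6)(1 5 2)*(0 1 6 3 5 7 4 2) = (0 4 3 2 6 1 7 5)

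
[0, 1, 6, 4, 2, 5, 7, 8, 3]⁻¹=[0, 1, 4, 8, 3, 5, 2, 6, 7]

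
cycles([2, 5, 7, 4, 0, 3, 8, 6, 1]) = (0 2 7 6 8 1 5 3 4)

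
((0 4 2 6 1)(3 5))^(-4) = (0 4 2 6 1)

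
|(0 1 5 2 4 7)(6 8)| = 6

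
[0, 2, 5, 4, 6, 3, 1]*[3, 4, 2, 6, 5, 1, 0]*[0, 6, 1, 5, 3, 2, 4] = [5, 1, 6, 2, 0, 4, 3]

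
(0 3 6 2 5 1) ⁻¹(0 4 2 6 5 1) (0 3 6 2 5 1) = (0 3 4 5 2 1) 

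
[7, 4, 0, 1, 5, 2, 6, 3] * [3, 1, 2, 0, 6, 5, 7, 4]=[4, 6, 3, 1, 5, 2, 7, 0]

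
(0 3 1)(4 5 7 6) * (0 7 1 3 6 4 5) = (0 6 5 1 7 4)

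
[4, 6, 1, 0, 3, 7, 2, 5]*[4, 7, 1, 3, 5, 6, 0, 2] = [5, 0, 7, 4, 3, 2, 1, 6]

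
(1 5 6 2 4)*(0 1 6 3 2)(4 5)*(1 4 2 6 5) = (0 4 5 3 6)(1 2)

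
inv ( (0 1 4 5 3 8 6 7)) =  (0 7 6 8 3 5 4 1)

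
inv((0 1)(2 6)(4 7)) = (0 1)(2 6)(4 7)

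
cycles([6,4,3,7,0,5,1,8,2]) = (0 6 1 4)(2 3 7 8)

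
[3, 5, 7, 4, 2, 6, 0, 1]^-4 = [7, 3, 6, 1, 5, 4, 2, 0]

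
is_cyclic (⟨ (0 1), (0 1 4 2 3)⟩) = no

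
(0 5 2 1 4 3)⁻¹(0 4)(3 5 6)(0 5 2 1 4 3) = (0 2 6)(3 5)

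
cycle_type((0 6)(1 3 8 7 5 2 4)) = 2.7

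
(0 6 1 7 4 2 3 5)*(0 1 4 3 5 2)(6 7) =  (0 7 3 2 5 1 6 4)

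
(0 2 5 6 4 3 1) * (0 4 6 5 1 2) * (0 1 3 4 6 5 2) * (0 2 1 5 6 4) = (0 5 1 4)(2 3)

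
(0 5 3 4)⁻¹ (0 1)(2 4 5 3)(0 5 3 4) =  (0 3 4 2)(1 5)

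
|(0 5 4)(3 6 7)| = 3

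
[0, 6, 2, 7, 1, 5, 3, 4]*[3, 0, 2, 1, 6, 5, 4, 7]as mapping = [0→3, 1→4, 2→2, 3→7, 4→0, 5→5, 6→1, 7→6]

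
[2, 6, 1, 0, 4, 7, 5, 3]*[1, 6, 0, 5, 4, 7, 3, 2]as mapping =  [0→0, 1→3, 2→6, 3→1, 4→4, 5→2, 6→7, 7→5]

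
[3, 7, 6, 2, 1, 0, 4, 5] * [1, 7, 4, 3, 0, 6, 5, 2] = [3, 2, 5, 4, 7, 1, 0, 6]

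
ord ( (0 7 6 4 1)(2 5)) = 10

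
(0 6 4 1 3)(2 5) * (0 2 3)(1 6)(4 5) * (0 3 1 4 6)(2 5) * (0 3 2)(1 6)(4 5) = (0 5 6)(1 2)(3 4)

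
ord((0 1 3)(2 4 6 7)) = 12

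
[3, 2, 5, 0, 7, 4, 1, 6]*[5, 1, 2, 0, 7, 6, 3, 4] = [0, 2, 6, 5, 4, 7, 1, 3]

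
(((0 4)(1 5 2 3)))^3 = (0 4)(1 3 2 5)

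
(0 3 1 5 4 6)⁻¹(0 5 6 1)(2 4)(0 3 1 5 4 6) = (0 5 3 4)(2 6)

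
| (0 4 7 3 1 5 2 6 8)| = 9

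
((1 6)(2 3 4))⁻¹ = (1 6)(2 4 3)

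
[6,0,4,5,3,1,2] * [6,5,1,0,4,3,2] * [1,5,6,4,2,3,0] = [6,0,2,4,1,3,5]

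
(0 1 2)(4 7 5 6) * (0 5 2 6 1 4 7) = (0 4)(1 6 7 2 5)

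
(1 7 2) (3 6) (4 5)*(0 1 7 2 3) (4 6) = (0 1 2 7 3 4 5 6) 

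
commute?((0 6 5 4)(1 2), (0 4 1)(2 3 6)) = no:(0 6 5 4)(1 2) * (0 4 1)(2 3 6) = (0 2)(1 3 6 5), (0 4 1)(2 3 6) * (0 6 5 4)(1 2) = (1 6)(2 3 5 4)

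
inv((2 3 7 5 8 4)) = (2 4 8 5 7 3)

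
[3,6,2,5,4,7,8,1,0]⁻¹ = [8,7,2,0,4,3,1,5,6]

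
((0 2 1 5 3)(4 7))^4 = (0 3 5 1 2)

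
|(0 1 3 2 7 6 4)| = 7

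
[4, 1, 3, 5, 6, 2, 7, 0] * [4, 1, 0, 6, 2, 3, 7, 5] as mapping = [0→2, 1→1, 2→6, 3→3, 4→7, 5→0, 6→5, 7→4] 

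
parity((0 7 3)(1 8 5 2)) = odd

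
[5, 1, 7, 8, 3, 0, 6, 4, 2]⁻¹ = [5, 1, 8, 4, 7, 0, 6, 2, 3]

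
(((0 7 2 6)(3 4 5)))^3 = (0 6 2 7)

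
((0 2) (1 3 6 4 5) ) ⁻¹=(0 2) (1 5 4 6 3) 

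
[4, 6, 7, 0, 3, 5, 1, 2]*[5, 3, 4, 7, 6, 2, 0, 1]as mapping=[0→6, 1→0, 2→1, 3→5, 4→7, 5→2, 6→3, 7→4]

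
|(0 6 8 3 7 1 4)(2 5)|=14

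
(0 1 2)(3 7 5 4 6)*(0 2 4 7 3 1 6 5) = (0 6 1 4 5 7)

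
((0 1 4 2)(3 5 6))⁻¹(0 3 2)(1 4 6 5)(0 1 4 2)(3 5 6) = (0 1 5)(2 3 6 4)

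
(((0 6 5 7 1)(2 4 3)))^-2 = (0 7 6 1 5)(2 4 3)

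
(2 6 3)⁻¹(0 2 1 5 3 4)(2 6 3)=(0 6 1 5 2 4)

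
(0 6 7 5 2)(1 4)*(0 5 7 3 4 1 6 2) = (0 2 5)(3 4 6)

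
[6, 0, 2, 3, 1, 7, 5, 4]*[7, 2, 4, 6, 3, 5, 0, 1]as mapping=[0→0, 1→7, 2→4, 3→6, 4→2, 5→1, 6→5, 7→3]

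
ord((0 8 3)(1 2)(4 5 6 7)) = 12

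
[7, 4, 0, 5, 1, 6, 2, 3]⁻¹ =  [2, 4, 6, 7, 1, 3, 5, 0]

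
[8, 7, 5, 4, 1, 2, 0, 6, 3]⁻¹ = [6, 4, 5, 8, 3, 2, 7, 1, 0]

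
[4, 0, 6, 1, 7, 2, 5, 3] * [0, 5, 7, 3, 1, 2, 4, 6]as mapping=[0→1, 1→0, 2→4, 3→5, 4→6, 5→7, 6→2, 7→3]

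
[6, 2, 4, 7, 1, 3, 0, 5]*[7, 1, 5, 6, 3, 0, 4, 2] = [4, 5, 3, 2, 1, 6, 7, 0]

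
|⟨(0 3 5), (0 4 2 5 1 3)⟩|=720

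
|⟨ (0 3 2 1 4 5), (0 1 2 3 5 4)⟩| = 720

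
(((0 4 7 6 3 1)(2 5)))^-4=(0 7 3)(1 4 6)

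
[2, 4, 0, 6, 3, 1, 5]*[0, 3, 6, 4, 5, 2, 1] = [6, 5, 0, 1, 4, 3, 2]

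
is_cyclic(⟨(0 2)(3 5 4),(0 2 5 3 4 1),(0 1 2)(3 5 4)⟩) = no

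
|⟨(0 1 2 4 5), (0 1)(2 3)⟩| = 360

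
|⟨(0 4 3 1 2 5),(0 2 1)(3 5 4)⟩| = 720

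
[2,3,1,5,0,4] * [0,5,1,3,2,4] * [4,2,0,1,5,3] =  [2,1,3,5,4,0]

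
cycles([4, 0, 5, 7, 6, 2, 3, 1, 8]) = (0 4 6 3 7 1)(2 5)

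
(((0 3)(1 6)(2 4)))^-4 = ()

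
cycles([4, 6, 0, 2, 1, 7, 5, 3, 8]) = (0 4 1 6 5 7 3 2)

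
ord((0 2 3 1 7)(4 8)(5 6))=10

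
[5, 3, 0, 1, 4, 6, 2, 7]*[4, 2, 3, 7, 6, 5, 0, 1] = [5, 7, 4, 2, 6, 0, 3, 1]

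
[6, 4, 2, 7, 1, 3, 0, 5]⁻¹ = [6, 4, 2, 5, 1, 7, 0, 3]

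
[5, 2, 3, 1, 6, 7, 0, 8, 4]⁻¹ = [6, 3, 1, 2, 8, 0, 4, 5, 7]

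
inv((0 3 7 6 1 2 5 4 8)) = (0 8 4 5 2 1 6 7 3)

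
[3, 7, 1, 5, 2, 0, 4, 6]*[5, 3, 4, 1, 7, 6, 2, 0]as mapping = [0→1, 1→0, 2→3, 3→6, 4→4, 5→5, 6→7, 7→2]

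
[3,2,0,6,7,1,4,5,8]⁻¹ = [2,5,1,0,6,7,3,4,8]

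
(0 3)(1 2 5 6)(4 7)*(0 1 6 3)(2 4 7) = (1 4 2 5 3)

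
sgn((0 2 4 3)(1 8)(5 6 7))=1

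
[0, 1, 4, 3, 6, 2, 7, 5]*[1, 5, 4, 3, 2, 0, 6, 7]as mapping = [0→1, 1→5, 2→2, 3→3, 4→6, 5→4, 6→7, 7→0]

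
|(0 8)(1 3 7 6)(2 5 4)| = 12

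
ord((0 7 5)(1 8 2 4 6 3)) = 6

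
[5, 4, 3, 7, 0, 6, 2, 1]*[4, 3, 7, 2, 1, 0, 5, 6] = [0, 1, 2, 6, 4, 5, 7, 3]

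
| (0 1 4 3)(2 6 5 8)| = 4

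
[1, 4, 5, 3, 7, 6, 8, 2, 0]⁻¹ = [8, 0, 7, 3, 1, 2, 5, 4, 6]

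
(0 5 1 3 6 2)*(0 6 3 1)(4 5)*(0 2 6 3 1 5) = (0 4)(1 5 2 3)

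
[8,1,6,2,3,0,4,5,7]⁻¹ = [5,1,3,4,6,7,2,8,0]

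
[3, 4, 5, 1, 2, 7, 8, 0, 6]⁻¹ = [7, 3, 4, 0, 1, 2, 8, 5, 6]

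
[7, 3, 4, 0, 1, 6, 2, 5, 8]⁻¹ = [3, 4, 6, 1, 2, 7, 5, 0, 8]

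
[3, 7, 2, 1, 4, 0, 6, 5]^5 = [0, 1, 2, 3, 4, 5, 6, 7]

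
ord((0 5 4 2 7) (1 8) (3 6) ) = 10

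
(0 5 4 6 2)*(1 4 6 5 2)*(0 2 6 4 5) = (0 6 1 5 4)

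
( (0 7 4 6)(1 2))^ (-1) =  (0 6 4 7)(1 2)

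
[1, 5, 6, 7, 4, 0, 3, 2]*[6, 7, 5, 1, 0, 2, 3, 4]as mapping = [0→7, 1→2, 2→3, 3→4, 4→0, 5→6, 6→1, 7→5]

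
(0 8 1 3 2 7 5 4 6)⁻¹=(0 6 4 5 7 2 3 1 8)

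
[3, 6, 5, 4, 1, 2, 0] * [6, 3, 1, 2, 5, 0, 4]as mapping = [0→2, 1→4, 2→0, 3→5, 4→3, 5→1, 6→6]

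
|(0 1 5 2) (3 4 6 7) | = 4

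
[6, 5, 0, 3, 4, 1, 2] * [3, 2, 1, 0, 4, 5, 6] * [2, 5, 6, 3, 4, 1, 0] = [0, 1, 3, 2, 4, 6, 5]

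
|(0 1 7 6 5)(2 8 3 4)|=20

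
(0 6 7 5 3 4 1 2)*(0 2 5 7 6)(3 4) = (1 5 4)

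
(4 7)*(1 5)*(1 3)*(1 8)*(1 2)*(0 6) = (0 6)(1 5 3 8 2)(4 7)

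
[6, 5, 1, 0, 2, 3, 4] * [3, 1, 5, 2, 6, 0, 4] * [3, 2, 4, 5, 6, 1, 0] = [6, 3, 2, 5, 1, 4, 0]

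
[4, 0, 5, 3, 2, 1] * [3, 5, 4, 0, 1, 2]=[1, 3, 2, 0, 4, 5]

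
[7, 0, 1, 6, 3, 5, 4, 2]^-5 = [1, 2, 7, 6, 3, 5, 4, 0]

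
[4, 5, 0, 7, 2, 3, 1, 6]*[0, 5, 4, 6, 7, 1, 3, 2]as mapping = [0→7, 1→1, 2→0, 3→2, 4→4, 5→6, 6→5, 7→3]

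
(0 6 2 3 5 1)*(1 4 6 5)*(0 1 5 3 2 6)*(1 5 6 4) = (0 3 6 4)(1 5)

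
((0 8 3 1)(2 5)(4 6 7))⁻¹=(0 1 3 8)(2 5)(4 7 6)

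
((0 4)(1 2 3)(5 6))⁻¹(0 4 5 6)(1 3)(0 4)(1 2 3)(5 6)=(0 6 5 4)(1 2)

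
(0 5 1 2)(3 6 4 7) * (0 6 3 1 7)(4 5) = (0 4)(1 2 6 5 7)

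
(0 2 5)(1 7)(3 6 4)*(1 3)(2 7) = (0 7 3 6 4 1 2 5)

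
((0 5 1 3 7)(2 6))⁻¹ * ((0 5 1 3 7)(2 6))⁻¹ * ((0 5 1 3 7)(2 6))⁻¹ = (0 1 7 5 3)(2 6)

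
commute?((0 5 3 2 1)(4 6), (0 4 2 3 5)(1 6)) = no:(0 5 3 2 1)(4 6) * (0 4 2 3 5)(1 6) = (1 4)(2 6), (0 4 2 3 5)(1 6) * (0 5 3 2 1)(4 6) = (0 6)(1 4)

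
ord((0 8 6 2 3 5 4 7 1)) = 9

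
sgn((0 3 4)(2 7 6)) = 1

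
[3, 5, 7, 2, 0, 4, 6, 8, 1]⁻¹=[4, 8, 3, 0, 5, 1, 6, 2, 7]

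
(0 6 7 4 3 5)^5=(0 5 3 4 7 6)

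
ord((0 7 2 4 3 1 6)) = 7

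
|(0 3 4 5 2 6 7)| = 7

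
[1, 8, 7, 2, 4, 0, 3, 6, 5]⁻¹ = [5, 0, 3, 6, 4, 8, 7, 2, 1]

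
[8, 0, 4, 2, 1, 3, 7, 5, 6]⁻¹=[1, 4, 3, 5, 2, 7, 8, 6, 0]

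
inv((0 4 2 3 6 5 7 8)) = (0 8 7 5 6 3 2 4)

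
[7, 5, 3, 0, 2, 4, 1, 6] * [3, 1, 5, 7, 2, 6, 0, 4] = [4, 6, 7, 3, 5, 2, 1, 0]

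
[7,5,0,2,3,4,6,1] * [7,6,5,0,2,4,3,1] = [1,4,7,5,0,2,3,6]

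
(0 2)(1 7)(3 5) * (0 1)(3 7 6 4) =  (0 2 1 6 4 3 5 7)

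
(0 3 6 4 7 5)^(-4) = (0 6 7)(3 4 5)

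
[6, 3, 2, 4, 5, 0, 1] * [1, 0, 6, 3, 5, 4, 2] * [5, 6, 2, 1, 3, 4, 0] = [2, 1, 0, 4, 3, 6, 5]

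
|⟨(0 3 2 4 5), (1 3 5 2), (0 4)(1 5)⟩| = 120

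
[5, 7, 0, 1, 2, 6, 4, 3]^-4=[5, 3, 0, 7, 2, 6, 4, 1]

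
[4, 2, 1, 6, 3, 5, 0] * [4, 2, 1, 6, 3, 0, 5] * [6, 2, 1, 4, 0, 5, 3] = [4, 2, 1, 5, 3, 6, 0]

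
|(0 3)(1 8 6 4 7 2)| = 6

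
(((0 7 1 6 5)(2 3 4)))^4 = (0 5 6 1 7)(2 3 4)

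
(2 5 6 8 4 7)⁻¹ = (2 7 4 8 6 5)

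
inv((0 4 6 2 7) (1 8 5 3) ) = (0 7 2 6 4) (1 3 5 8) 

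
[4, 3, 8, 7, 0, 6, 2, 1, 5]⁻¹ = [4, 7, 6, 1, 0, 8, 5, 3, 2]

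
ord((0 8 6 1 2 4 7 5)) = 8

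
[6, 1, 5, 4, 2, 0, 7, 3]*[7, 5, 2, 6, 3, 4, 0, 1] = [0, 5, 4, 3, 2, 7, 1, 6]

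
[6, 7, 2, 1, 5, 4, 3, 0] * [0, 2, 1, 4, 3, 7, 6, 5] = [6, 5, 1, 2, 7, 3, 4, 0]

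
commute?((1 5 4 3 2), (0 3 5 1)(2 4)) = no:(1 5 4 3 2)*(0 3 5 1)(2 4) = (0 3 4 5 2), (0 3 5 1)(2 4)*(1 5 4 3 2) = (0 2 3 4 1)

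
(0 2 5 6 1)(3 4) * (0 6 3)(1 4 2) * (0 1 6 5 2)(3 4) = (0 6 3)(1 5 4)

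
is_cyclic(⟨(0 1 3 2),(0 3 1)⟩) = no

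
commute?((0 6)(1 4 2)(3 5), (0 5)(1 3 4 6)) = no:(0 6)(1 4 2)(3 5)*(0 5)(1 3 4 6) = (0 1 6 5 4 2 3), (0 5)(1 3 4 6)*(0 6)(1 4 2)(3 5) = (0 3 2 1 5 6 4)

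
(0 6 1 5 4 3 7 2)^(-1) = (0 2 7 3 4 5 1 6)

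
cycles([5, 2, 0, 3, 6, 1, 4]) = (0 5 1 2)(4 6)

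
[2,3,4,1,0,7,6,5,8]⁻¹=[4,3,0,1,2,7,6,5,8]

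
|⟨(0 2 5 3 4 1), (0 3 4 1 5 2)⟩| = 36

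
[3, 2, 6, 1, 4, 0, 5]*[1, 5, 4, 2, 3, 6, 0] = [2, 4, 0, 5, 3, 1, 6]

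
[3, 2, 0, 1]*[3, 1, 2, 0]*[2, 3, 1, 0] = [2, 1, 0, 3]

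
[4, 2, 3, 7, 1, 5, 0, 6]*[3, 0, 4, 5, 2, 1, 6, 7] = [2, 4, 5, 7, 0, 1, 3, 6]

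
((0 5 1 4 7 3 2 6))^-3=(0 3 1 6 7 5 2 4)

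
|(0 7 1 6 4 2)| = 6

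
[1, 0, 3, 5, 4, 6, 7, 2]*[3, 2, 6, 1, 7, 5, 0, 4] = [2, 3, 1, 5, 7, 0, 4, 6]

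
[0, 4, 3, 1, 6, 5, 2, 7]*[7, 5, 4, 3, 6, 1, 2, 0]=[7, 6, 3, 5, 2, 1, 4, 0]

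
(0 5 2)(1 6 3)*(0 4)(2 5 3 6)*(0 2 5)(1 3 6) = (0 6 1 5)(2 4)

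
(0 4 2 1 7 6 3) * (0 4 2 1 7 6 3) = (0 2 7 3 4 1 6)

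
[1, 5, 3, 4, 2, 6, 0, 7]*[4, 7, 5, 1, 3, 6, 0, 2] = [7, 6, 1, 3, 5, 0, 4, 2]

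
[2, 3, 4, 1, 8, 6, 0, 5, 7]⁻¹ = [6, 3, 0, 1, 2, 7, 5, 8, 4]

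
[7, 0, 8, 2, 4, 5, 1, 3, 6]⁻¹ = [1, 6, 3, 7, 4, 5, 8, 0, 2]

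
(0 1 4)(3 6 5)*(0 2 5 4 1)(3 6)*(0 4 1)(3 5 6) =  (0 4 2 6 1)(3 5)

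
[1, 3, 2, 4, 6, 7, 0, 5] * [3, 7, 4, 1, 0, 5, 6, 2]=[7, 1, 4, 0, 6, 2, 3, 5]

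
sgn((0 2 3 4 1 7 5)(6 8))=-1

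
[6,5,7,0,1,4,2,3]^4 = [3,5,6,7,1,4,0,2]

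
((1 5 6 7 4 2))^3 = (1 7)(2 6)(4 5)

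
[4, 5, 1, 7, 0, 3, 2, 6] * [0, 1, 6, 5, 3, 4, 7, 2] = [3, 4, 1, 2, 0, 5, 6, 7]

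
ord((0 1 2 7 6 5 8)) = 7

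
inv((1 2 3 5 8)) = (1 8 5 3 2)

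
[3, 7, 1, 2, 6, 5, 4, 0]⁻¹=[7, 2, 3, 0, 6, 5, 4, 1]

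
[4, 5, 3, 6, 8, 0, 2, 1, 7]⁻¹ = [5, 7, 6, 2, 0, 1, 3, 8, 4]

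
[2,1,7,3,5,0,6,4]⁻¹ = [5,1,0,3,7,4,6,2]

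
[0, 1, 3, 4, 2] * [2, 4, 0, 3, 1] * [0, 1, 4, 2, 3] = [4, 3, 2, 1, 0]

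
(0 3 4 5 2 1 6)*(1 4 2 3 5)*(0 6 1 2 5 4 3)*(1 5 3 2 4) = (0 1 5)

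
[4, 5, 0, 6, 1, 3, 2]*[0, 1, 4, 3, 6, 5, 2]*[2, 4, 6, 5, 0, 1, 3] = [3, 1, 2, 6, 4, 5, 0]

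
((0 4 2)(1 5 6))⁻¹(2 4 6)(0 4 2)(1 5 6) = (0 2 1)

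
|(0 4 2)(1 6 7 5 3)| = 15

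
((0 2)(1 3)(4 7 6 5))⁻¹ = (0 2)(1 3)(4 5 6 7)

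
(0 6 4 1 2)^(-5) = ()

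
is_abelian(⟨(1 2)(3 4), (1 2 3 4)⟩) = no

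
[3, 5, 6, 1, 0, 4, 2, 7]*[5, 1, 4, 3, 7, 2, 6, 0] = [3, 2, 6, 1, 5, 7, 4, 0]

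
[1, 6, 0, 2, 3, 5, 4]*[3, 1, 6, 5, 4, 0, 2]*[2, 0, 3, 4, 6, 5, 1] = [0, 3, 4, 1, 5, 2, 6]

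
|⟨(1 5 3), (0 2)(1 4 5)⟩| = 24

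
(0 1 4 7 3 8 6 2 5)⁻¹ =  (0 5 2 6 8 3 7 4 1)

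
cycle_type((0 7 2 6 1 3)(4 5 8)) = 3.6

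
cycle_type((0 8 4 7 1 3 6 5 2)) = 9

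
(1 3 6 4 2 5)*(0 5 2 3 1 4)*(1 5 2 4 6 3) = (0 2 4 1 5 6)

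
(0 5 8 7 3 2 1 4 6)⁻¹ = (0 6 4 1 2 3 7 8 5)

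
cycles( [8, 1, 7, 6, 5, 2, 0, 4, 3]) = (0 8 3 6)(2 7 4 5)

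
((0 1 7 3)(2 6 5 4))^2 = (0 7)(1 3)(2 5)(4 6)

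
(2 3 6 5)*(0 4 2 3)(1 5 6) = (0 4 2)(1 5 3)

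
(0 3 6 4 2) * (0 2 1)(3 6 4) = (0 6 3 4 1)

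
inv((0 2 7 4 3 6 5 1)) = (0 1 5 6 3 4 7 2)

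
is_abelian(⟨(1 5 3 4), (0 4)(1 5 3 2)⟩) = no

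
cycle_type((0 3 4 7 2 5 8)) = 7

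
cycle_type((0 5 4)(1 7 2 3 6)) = 3.5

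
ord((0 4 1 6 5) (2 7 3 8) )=20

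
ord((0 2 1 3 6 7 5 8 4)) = 9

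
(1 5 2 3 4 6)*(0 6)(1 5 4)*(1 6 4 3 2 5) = (0 4)(1 3 6)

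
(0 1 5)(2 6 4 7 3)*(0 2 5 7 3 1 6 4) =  (0 6)(1 7)(2 4 3 5)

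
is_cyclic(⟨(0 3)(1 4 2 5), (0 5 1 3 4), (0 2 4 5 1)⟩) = no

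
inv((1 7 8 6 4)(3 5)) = (1 4 6 8 7)(3 5)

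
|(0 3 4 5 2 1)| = 6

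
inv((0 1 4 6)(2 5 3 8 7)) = (0 6 4 1)(2 7 8 3 5)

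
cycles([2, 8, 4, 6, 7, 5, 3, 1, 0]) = (0 2 4 7 1 8)(3 6)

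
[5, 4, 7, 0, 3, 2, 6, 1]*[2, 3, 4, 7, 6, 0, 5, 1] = [0, 6, 1, 2, 7, 4, 5, 3]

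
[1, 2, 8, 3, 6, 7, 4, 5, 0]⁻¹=[8, 0, 1, 3, 6, 7, 4, 5, 2]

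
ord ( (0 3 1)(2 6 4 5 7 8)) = 6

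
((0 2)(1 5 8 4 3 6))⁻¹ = (0 2)(1 6 3 4 8 5)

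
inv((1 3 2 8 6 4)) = (1 4 6 8 2 3)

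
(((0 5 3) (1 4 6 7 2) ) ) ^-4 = (0 3 5) (1 4 6 7 2) 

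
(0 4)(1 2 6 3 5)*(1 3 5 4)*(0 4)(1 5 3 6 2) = (0 5 6 3)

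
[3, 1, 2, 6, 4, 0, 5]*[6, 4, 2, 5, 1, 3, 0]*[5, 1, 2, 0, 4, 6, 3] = [6, 4, 2, 5, 1, 3, 0]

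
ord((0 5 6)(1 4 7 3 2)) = 15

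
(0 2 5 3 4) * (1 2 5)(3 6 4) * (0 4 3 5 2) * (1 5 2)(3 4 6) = (0 1)(2 5 3)(4 6)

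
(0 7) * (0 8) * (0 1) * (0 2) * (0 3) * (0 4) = (0 7 8 1 2 3 4)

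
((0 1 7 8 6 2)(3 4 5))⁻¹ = (0 2 6 8 7 1)(3 5 4)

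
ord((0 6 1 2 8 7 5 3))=8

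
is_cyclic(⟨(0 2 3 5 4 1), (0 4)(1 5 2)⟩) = no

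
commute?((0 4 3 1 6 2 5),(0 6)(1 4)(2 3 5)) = no:(0 4 3 1 6 2 5)*(0 6)(1 4)(2 3 5) = (0 1)(3 4 5 6),(0 6)(1 4)(2 3 5)*(0 4 3 1 6 2 5) = (0 2 1 3)(4 6)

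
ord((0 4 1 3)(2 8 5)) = 12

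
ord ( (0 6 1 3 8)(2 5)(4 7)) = 10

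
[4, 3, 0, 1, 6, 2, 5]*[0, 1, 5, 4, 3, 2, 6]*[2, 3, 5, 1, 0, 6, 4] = [1, 0, 2, 3, 4, 6, 5]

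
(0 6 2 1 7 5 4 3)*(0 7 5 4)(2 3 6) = (0 2 1 5)(3 7 4 6)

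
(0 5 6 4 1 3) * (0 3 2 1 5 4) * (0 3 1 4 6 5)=(0 6 3 1 2 4)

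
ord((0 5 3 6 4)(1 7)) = 10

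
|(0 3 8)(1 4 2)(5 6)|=6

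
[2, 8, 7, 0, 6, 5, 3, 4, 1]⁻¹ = [3, 8, 0, 6, 7, 5, 4, 2, 1]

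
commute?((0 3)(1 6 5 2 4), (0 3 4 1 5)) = no:(0 3)(1 6 5 2 4) * (0 3 4 1 5) = (0 4 5 2 1 6), (0 3 4 1 5) * (0 3)(1 6 5 2 4) = (1 2 4 6 5 3)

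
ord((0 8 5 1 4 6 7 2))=8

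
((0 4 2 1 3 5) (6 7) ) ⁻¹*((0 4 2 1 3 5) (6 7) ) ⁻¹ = (0 3 2) (1 4 5) 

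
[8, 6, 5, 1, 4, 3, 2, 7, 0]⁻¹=[8, 3, 6, 5, 4, 2, 1, 7, 0]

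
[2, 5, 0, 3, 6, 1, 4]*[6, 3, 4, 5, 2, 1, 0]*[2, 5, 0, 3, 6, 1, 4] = [6, 5, 4, 1, 2, 3, 0]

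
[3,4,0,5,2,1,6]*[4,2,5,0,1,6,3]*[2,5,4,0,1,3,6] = [2,5,1,6,3,4,0]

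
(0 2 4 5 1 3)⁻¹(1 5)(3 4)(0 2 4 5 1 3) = (0 5)(1 3)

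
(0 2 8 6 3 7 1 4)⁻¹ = (0 4 1 7 3 6 8 2)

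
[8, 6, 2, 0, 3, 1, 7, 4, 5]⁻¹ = [3, 5, 2, 4, 7, 8, 1, 6, 0]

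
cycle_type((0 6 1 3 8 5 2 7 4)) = 9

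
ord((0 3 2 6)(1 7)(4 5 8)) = 12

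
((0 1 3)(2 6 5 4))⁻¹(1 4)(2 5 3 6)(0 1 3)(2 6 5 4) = (0 5 6 4)(2 3)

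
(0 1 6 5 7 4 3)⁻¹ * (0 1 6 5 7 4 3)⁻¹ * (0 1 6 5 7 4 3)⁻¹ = (0 7 1 4 6 3 5)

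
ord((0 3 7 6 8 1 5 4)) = 8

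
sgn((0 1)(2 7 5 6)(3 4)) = -1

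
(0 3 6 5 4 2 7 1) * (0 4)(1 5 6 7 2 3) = (0 1 4 3 7 5)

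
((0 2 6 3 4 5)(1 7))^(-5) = (0 2 6 3 4 5)(1 7)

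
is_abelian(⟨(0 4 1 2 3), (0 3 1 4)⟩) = no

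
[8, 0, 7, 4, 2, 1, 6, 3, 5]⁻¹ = [1, 5, 4, 7, 3, 8, 6, 2, 0]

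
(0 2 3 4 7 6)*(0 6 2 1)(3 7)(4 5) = (0 1)(2 7)(3 5 4)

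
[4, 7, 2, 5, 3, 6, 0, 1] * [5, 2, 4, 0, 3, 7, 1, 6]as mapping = [0→3, 1→6, 2→4, 3→7, 4→0, 5→1, 6→5, 7→2]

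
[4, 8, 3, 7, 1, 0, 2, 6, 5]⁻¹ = [5, 4, 6, 2, 0, 8, 7, 3, 1]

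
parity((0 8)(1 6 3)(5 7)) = even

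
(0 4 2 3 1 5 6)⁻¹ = (0 6 5 1 3 2 4)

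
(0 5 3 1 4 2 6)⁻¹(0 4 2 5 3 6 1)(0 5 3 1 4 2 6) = (0 4 5 2 6 3 1)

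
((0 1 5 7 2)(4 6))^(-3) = (0 5 2 1 7)(4 6)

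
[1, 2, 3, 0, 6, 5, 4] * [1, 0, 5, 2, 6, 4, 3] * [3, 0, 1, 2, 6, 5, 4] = [3, 5, 1, 0, 2, 6, 4]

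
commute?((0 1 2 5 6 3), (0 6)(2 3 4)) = no:(0 1 2 5 6 3) * (0 6)(2 3 4) = (0 1 3 6 4 2 5), (0 6)(2 3 4) * (0 1 2 5 6 3) = (0 3 4 5 6 1 2)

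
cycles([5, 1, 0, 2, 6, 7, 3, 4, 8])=(0 5 7 4 6 3 2)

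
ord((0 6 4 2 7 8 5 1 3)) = 9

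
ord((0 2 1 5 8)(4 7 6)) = 15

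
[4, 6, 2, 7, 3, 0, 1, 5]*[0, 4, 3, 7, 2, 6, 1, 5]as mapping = [0→2, 1→1, 2→3, 3→5, 4→7, 5→0, 6→4, 7→6]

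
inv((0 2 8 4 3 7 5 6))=(0 6 5 7 3 4 8 2)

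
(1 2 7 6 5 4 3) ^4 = (1 5 2 4 7 3 6) 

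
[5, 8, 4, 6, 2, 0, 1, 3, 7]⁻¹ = [5, 6, 4, 7, 2, 0, 3, 8, 1]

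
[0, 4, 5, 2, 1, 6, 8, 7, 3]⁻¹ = [0, 4, 3, 8, 1, 2, 5, 7, 6]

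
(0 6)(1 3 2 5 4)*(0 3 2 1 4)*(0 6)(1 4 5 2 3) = (1 3 4 5 6)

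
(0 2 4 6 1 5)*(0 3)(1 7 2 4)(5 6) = (0 4 5 3)(1 6 7 2)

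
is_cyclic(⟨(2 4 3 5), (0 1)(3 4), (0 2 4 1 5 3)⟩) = no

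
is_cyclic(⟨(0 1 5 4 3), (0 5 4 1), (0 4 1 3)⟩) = no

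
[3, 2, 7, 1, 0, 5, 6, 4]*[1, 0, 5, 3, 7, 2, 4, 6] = [3, 5, 6, 0, 1, 2, 4, 7]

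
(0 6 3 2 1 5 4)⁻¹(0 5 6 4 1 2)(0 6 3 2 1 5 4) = (0 5 1 6 4 3)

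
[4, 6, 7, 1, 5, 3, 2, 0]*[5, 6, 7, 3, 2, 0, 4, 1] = [2, 4, 1, 6, 0, 3, 7, 5]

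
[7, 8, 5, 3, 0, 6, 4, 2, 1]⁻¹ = [4, 8, 7, 3, 6, 2, 5, 0, 1]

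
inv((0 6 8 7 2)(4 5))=(0 2 7 8 6)(4 5)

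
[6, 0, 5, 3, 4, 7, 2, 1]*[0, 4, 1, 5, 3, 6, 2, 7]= [2, 0, 6, 5, 3, 7, 1, 4]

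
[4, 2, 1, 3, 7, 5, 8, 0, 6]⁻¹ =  [7, 2, 1, 3, 0, 5, 8, 4, 6]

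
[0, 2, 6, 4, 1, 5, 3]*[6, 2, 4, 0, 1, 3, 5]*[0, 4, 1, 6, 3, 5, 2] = [2, 3, 5, 4, 1, 6, 0]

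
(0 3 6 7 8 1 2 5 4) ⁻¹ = (0 4 5 2 1 8 7 6 3) 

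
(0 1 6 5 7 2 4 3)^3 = (0 5 4 1 7 3 6 2)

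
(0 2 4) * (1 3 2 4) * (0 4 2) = (0 2 1 3)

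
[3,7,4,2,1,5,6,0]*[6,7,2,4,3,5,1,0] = [4,0,3,2,7,5,1,6]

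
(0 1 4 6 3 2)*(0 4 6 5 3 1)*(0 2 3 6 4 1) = (0 2 1 4 5 6)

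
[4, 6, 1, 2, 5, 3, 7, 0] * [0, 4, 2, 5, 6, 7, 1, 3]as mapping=[0→6, 1→1, 2→4, 3→2, 4→7, 5→5, 6→3, 7→0]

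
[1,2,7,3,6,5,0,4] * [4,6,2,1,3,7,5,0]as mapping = [0→6,1→2,2→0,3→1,4→5,5→7,6→4,7→3]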